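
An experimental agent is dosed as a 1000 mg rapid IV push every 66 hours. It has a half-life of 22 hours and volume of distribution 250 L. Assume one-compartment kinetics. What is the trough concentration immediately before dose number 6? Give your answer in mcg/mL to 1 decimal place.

f = (1/2)^(τ/t½) = (1/2)^(66/22) ≈ 0.1250.
C₀ = D/Vd = 1000/250 ≈ 4.000 mcg/mL.
Before the 6th dose, 5 doses have been given. Superposition: Cmin = C₀·(f + f² + … + f^5).
≈ 4.000 × (0.1250 + 0.0156 + 0.0020 + 0.0002 + 0.0000) ≈ 4.000 × 0.1428 ≈ 0.571 mcg/mL.

0.6 mcg/mL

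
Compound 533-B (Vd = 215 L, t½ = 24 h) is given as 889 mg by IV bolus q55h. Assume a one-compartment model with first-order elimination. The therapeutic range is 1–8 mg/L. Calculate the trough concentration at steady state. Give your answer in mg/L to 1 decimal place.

Over one 55-h interval, 55/24 ≈ 2.2917 half-lives elapse, leaving f ≈ 0.2042 of each dose.
Accumulation ratio R = 1/(1 − f) ≈ 1/0.7958 ≈ 1.2566.
Single-dose peak C₀ = D/Vd = 889/215 ≈ 4.135 mg/L.
Cmax,ss = C₀/(1 − f) ≈ 4.135/0.7958 ≈ 5.196 mg/L.
One interval later, Cmin,ss = Cmax,ss·e^(−kτ) ≈ 5.196 × 0.2042 ≈ 1.061 mg/L.
Trough 1.1 mg/L vs MEC 1 mg/L: adequate.

1.1 mg/L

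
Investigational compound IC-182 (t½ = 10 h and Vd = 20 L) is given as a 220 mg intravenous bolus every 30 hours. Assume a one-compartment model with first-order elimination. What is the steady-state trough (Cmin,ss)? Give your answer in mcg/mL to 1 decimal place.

1.6 mcg/mL

The dosing interval is 3 half-lives, so f = 2^(−3) = 0.125.
At steady state, R = 1/(1 − 0.125) = 8/7.
Single-dose peak C₀ = D/Vd = 220/20 = 11 mcg/mL.
Steady-state peak Cmax,ss = C₀·R = 11 × 8/7 ≈ 12.571 mcg/mL.
Steady-state trough Cmin,ss = Cmax,ss·f ≈ 12.571 × 0.125 ≈ 1.571 mcg/mL.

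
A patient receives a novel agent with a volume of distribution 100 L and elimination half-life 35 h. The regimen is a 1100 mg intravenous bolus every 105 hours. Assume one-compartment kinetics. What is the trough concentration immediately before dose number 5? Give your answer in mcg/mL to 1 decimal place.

1.6 mcg/mL

f = (1/2)^(τ/t½) = (1/2)^(105/35) ≈ 0.1250.
C₀ = D/Vd = 1100/100 ≈ 11.000 mcg/mL.
Before the 5th dose, 4 doses have been given. Superposition: Cmin = C₀·(f + f² + … + f^4).
≈ 11.000 × (0.1250 + 0.0156 + 0.0020 + 0.0002) ≈ 11.000 × 0.1428 ≈ 1.571 mcg/mL.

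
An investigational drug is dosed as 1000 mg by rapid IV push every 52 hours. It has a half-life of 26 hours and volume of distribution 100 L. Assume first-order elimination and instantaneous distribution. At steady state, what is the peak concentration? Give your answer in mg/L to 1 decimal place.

13.3 mg/L

The dosing interval is 2 half-lives, so f = 2^(−2) = 0.25.
At steady state, R = 1/(1 − 0.25) = 4/3.
Single-dose peak C₀ = D/Vd = 1000/100 = 10 mg/L.
Steady-state peak Cmax,ss = C₀·R = 10 × 4/3 ≈ 13.333 mg/L.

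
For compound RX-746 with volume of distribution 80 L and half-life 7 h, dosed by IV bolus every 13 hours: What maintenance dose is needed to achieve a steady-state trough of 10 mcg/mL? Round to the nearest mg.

2098 mg

τ/t½ = 13/7 ≈ 1.8571, so f = (1/2)^(13/7) ≈ 0.276022.
Cmin,ss = (D/Vd)·f/(1−f), so D = Cmin,ss·Vd·(1−f)/f.
D = 10 × 80 × (1−f)/f ≈ 10 × 80 × 2.62290 ≈ 2098.32 mg.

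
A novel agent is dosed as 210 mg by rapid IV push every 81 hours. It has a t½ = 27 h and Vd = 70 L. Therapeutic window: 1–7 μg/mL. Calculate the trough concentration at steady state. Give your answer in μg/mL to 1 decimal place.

τ = 81 h = 3 half-lives, so f = (1/2)^3 = 0.125.
At steady state, R = 1/(1 − 0.125) = 8/7.
Single-dose peak C₀ = D/Vd = 210/70 = 3 μg/mL.
Steady-state peak Cmax,ss = C₀·R = 3 × 8/7 ≈ 3.429 μg/mL.
Steady-state trough Cmin,ss = Cmax,ss·f ≈ 3.429 × 0.125 ≈ 0.429 μg/mL.
Trough 0.4 μg/mL vs MEC 1 μg/mL: subtherapeutic.

0.4 μg/mL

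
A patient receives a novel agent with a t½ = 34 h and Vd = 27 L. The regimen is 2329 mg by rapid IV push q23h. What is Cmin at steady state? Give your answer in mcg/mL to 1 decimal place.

144.2 mcg/mL

Over one 23-h interval, 23/34 ≈ 0.67647 half-lives elapse, leaving f ≈ 0.6257 of each dose.
Each bolus raises the concentration by D/Vd = 2329/27 ≈ 86.259 mcg/mL.
Steady-state trough Cmin,ss = C₀·f/(1−f) ≈ 86.259 × 0.6257/0.3743 ≈ 144.195 mcg/mL.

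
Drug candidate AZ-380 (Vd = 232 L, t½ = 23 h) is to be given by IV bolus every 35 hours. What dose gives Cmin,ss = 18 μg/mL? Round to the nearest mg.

τ/t½ = 35/23 ≈ 1.5217, so f = (1/2)^(35/23) ≈ 0.348266.
Cmin,ss = (D/Vd)·f/(1−f), so D = Cmin,ss·Vd·(1−f)/f.
D = 18 × 232 × (1−f)/f ≈ 18 × 232 × 1.87137 ≈ 7814.84 mg.

7815 mg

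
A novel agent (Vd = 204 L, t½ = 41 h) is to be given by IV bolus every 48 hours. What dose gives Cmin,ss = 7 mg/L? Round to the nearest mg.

τ/t½ = 48/41 ≈ 1.1707, so f = (1/2)^(48/41) ≈ 0.444196.
Cmin,ss = (D/Vd)·f/(1−f), so D = Cmin,ss·Vd·(1−f)/f.
D = 7 × 204 × (1−f)/f ≈ 7 × 204 × 1.25126 ≈ 1786.80 mg.

1787 mg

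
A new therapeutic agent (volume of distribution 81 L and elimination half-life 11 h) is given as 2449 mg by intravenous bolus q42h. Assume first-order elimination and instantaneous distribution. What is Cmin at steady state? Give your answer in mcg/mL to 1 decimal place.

Over one 42-h interval, 42/11 ≈ 3.8182 half-lives elapse, leaving f ≈ 0.0709 of each dose.
At steady state, accumulation factor R = 1/(1 − e^(−kτ)) ≈ 1.0763.
Single-dose peak C₀ = D/Vd = 2449/81 ≈ 30.235 mcg/mL.
Cmax,ss = C₀/(1 − f) ≈ 30.235/0.9291 ≈ 32.542 mcg/mL.
Steady-state trough Cmin,ss = Cmax,ss·f ≈ 32.542 × 0.0709 ≈ 2.307 mcg/mL.

2.3 mcg/mL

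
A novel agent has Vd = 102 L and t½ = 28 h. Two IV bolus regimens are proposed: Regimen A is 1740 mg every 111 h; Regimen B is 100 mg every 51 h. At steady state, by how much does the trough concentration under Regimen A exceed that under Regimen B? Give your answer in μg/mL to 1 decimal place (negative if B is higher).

Regimen A: f = (1/2)^(111/28) ≈ 0.0641; Cmin,ss = (1740/102)·f/(1−f) ≈ 1.168 μg/mL.
Regimen B: f = (1/2)^(51/28) ≈ 0.2829; Cmin,ss = (100/102)·f/(1−f) ≈ 0.387 μg/mL.
Difference ≈ 1.168 − 0.387 ≈ 0.781 μg/mL.

0.8 μg/mL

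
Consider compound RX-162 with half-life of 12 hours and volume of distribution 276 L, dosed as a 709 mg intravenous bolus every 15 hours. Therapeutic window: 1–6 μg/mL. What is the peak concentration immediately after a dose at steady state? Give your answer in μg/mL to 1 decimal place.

Over one 15-h interval, 15/12 ≈ 1.25 half-lives elapse, leaving f ≈ 0.4204 of each dose.
At steady state, accumulation factor R = 1/(1 − e^(−kτ)) ≈ 1.7253.
Each bolus raises the concentration by D/Vd = 709/276 ≈ 2.569 μg/mL.
Cmax,ss = C₀/(1 − f) ≈ 2.569/0.5796 ≈ 4.432 μg/mL.
Peak 4.4 μg/mL vs MTC 6 μg/mL: below toxic threshold.

4.4 μg/mL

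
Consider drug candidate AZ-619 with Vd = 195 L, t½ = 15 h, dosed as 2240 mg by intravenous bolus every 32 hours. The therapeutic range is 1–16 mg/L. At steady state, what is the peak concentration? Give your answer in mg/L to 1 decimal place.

14.9 mg/L

τ/t½ = 32/15 ≈ 2.1333, so fraction remaining f = (1/2)^(32/15) ≈ 0.2279.
Accumulation ratio R = 1/(1 − f) ≈ 1/0.7721 ≈ 1.2952.
Single-dose peak C₀ = D/Vd = 2240/195 ≈ 11.487 mg/L.
Steady-state peak Cmax,ss = C₀·R ≈ 11.487 × 1.2952 ≈ 14.878 mg/L.
Peak 14.9 mg/L vs MTC 16 mg/L: below toxic threshold.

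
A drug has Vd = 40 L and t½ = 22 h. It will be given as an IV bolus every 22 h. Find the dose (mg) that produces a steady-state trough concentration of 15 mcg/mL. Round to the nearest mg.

600 mg

τ/t½ = 22/22 ≈ 1, so f = (1/2)^(22/22) ≈ 0.500000.
Cmin,ss = (D/Vd)·f/(1−f), so D = Cmin,ss·Vd·(1−f)/f.
D = 15 × 40 × (1−f)/f ≈ 15 × 40 × 1.00000 ≈ 600.00 mg.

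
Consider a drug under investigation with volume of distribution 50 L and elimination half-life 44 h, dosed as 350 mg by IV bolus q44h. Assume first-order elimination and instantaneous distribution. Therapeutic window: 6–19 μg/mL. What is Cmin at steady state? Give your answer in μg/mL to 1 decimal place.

The dosing interval is 1 half-life, so f = 2^(−1) = 0.5.
Accumulation ratio R = 1/(1 − f) = 1/0.5 = 2/1.
Single-dose peak C₀ = D/Vd = 350/50 = 7 μg/mL.
Steady-state peak Cmax,ss = C₀·R = 7 × 2/1 ≈ 14.000 μg/mL.
Steady-state trough Cmin,ss = Cmax,ss·f ≈ 14.000 × 0.5 ≈ 7.000 μg/mL.
Trough 7.0 μg/mL vs MEC 6 μg/mL: adequate.

7.0 μg/mL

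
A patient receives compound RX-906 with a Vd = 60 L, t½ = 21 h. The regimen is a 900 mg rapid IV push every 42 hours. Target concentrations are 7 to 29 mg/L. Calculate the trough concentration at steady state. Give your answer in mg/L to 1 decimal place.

5.0 mg/L

The dosing interval is 2 half-lives, so f = 2^(−2) = 0.25.
Accumulation ratio R = 1/(1 − f) = 1/0.75 = 4/3.
Single-dose peak C₀ = D/Vd = 900/60 = 15 mg/L.
Steady-state peak Cmax,ss = C₀·R = 15 × 4/3 ≈ 20.000 mg/L.
Steady-state trough Cmin,ss = Cmax,ss·f ≈ 20.000 × 0.25 ≈ 5.000 mg/L.
Trough 5.0 mg/L vs MEC 7 mg/L: subtherapeutic.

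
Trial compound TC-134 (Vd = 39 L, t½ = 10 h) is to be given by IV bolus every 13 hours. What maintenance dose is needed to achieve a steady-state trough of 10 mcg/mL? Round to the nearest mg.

τ/t½ = 13/10 ≈ 1.3, so f = (1/2)^(13/10) ≈ 0.406126.
Cmin,ss = (D/Vd)·f/(1−f), so D = Cmin,ss·Vd·(1−f)/f.
D = 10 × 39 × (1−f)/f ≈ 10 × 39 × 1.46229 ≈ 570.29 mg.

570 mg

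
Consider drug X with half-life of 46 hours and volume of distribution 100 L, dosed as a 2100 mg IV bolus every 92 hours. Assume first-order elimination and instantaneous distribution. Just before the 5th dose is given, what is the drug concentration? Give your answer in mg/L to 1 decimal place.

7.0 mg/L

f = (1/2)^(τ/t½) = (1/2)^(92/46) ≈ 0.2500.
C₀ = D/Vd = 2100/100 ≈ 21.000 mg/L.
Before the 5th dose, 4 doses have been given. Superposition: Cmin = C₀·(f + f² + … + f^4).
≈ 21.000 × (0.2500 + 0.0625 + 0.0156 + 0.0039) ≈ 21.000 × 0.3320 ≈ 6.972 mg/L.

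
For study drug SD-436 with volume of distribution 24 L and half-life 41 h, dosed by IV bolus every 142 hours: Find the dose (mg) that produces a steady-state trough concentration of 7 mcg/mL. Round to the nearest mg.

τ/t½ = 142/41 ≈ 3.4634, so f = (1/2)^(142/41) ≈ 0.090658.
Cmin,ss = (D/Vd)·f/(1−f), so D = Cmin,ss·Vd·(1−f)/f.
D = 7 × 24 × (1−f)/f ≈ 7 × 24 × 10.03047 ≈ 1685.12 mg.

1685 mg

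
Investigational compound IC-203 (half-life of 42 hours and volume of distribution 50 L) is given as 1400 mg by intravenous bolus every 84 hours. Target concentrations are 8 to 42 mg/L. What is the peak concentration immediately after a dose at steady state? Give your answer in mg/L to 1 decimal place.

τ = 84 h = 2 half-lives, so f = (1/2)^2 = 0.25.
At steady state, R = 1/(1 − 0.25) = 4/3.
Single-dose peak C₀ = D/Vd = 1400/50 = 28 mg/L.
Steady-state peak Cmax,ss = C₀·R = 28 × 4/3 ≈ 37.333 mg/L.
Peak 37.3 mg/L vs MTC 42 mg/L: below toxic threshold.

37.3 mg/L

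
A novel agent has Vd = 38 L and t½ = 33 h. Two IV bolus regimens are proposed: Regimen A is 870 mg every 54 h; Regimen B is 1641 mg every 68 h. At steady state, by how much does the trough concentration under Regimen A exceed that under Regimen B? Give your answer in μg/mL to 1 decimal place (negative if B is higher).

-2.8 μg/mL

Regimen A: f = (1/2)^(54/33) ≈ 0.3217; Cmin,ss = (870/38)·f/(1−f) ≈ 10.858 μg/mL.
Regimen B: f = (1/2)^(68/33) ≈ 0.2397; Cmin,ss = (1641/38)·f/(1−f) ≈ 13.615 μg/mL.
Difference ≈ 10.858 − 13.615 ≈ -2.757 μg/mL.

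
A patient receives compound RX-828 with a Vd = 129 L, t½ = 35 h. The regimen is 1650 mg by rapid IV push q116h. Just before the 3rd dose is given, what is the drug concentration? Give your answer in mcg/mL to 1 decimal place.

f = (1/2)^(τ/t½) = (1/2)^(116/35) ≈ 0.1005.
C₀ = D/Vd = 1650/129 ≈ 12.791 mcg/mL.
Before the 3rd dose, 2 doses have been given. Superposition: Cmin = C₀·(f + f²).
≈ 12.791 × (0.1005 + 0.0101) ≈ 12.791 × 0.1106 ≈ 1.415 mcg/mL.

1.4 mcg/mL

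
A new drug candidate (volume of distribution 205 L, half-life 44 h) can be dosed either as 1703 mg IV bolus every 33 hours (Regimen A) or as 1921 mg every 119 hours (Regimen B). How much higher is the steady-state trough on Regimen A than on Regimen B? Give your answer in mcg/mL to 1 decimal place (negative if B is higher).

Regimen A: f = (1/2)^(33/44) ≈ 0.5946; Cmin,ss = (1703/205)·f/(1−f) ≈ 12.184 mcg/mL.
Regimen B: f = (1/2)^(119/44) ≈ 0.1534; Cmin,ss = (1921/205)·f/(1−f) ≈ 1.698 mcg/mL.
Difference ≈ 12.184 − 1.698 ≈ 10.486 mcg/mL.

10.5 mcg/mL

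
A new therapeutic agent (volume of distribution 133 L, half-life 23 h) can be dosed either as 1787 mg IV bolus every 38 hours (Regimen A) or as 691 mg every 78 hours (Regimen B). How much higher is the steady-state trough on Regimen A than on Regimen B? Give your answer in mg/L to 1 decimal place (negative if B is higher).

5.7 mg/L

Regimen A: f = (1/2)^(38/23) ≈ 0.3182; Cmin,ss = (1787/133)·f/(1−f) ≈ 6.271 mg/L.
Regimen B: f = (1/2)^(78/23) ≈ 0.0953; Cmin,ss = (691/133)·f/(1−f) ≈ 0.547 mg/L.
Difference ≈ 6.271 − 0.547 ≈ 5.724 mg/L.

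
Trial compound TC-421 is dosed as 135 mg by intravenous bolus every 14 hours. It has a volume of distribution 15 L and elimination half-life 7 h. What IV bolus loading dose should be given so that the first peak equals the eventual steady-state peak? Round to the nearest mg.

180 mg

f = (1/2)^(14/7) ≈ 0.250000; accumulation ratio R = 1/(1−f) ≈ 1.33333.
Loading dose to hit Cmax,ss on first dose: D_load = D_maint·R ≈ 135 × 1.33333 ≈ 180.00 mg.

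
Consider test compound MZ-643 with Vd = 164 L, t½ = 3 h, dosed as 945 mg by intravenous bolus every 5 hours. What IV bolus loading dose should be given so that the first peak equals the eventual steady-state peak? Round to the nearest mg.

f = (1/2)^(5/3) ≈ 0.314980; accumulation ratio R = 1/(1−f) ≈ 1.45981.
Loading dose to hit Cmax,ss on first dose: D_load = D_maint·R ≈ 945 × 1.45981 ≈ 1379.52 mg.

1380 mg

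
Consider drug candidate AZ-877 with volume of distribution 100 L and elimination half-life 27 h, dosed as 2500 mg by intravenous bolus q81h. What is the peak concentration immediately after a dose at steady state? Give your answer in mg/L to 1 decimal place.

The dosing interval is 3 half-lives, so f = 2^(−3) = 0.125.
At steady state, R = 1/(1 − 0.125) = 8/7.
Single-dose peak C₀ = D/Vd = 2500/100 = 25 mg/L.
Steady-state peak Cmax,ss = C₀·R = 25 × 8/7 ≈ 28.571 mg/L.

28.6 mg/L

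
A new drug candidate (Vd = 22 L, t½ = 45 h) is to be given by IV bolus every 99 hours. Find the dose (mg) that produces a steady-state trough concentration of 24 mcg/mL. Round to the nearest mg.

τ/t½ = 99/45 ≈ 2.2, so f = (1/2)^(99/45) ≈ 0.217638.
Cmin,ss = (D/Vd)·f/(1−f), so D = Cmin,ss·Vd·(1−f)/f.
D = 24 × 22 × (1−f)/f ≈ 24 × 22 × 3.59479 ≈ 1898.05 mg.

1898 mg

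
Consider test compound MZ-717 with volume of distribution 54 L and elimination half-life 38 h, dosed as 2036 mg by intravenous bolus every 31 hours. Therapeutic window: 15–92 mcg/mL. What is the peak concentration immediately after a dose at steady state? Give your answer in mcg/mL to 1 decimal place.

87.3 mcg/mL

k = ln2/t½ = ln2/38 ≈ 0.018241 h⁻¹; fraction remaining f = e^(−kτ) = e^(−0.018241×31) ≈ 0.5681.
Accumulation ratio R = 1/(1 − f) ≈ 1/0.4319 ≈ 2.3154.
Single-dose peak C₀ = D/Vd = 2036/54 ≈ 37.704 mcg/mL.
Steady-state peak Cmax,ss = C₀·R ≈ 37.704 × 2.3154 ≈ 87.300 mcg/mL.
Peak 87.3 mcg/mL vs MTC 92 mcg/mL: below toxic threshold.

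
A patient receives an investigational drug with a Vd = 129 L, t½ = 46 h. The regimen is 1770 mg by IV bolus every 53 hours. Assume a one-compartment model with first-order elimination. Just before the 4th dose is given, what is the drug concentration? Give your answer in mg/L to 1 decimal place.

10.2 mg/L

f = (1/2)^(τ/t½) = (1/2)^(53/46) ≈ 0.4499.
C₀ = D/Vd = 1770/129 ≈ 13.721 mg/L.
Before the 4th dose, 3 doses have been given. Superposition: Cmin = C₀·(f + f² + … + f^3).
≈ 13.721 × (0.4499 + 0.2024 + 0.0911) ≈ 13.721 × 0.7434 ≈ 10.200 mg/L.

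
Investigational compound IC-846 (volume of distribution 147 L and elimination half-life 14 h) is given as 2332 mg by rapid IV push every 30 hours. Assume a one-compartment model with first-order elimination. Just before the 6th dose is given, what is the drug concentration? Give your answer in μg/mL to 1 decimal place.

f = (1/2)^(τ/t½) = (1/2)^(30/14) ≈ 0.2264.
C₀ = D/Vd = 2332/147 ≈ 15.864 μg/mL.
Before the 6th dose, 5 doses have been given. Superposition: Cmin = C₀·(f + f² + … + f^5).
≈ 15.864 × (0.2264 + 0.0513 + 0.0116 + 0.0026 + 0.0006) ≈ 15.864 × 0.2925 ≈ 4.640 μg/mL.

4.6 μg/mL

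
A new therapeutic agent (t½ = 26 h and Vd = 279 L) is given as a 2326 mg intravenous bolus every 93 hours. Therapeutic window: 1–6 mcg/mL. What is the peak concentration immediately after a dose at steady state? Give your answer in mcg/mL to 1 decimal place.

Over one 93-h interval, 93/26 ≈ 3.5769 half-lives elapse, leaving f ≈ 0.0838 of each dose.
At steady state, accumulation factor R = 1/(1 − e^(−kτ)) ≈ 1.0915.
Single-dose peak C₀ = D/Vd = 2326/279 ≈ 8.337 mcg/mL.
Steady-state peak Cmax,ss = C₀·R ≈ 8.337 × 1.0915 ≈ 9.100 mcg/mL.
Peak 9.1 mcg/mL vs MTC 6 mcg/mL: exceeds toxic threshold.

9.1 mcg/mL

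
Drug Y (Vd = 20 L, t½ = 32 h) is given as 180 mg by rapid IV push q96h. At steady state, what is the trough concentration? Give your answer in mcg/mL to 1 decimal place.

The dosing interval is 3 half-lives, so f = 2^(−3) = 0.125.
At steady state, R = 1/(1 − 0.125) = 8/7.
Single-dose peak C₀ = D/Vd = 180/20 = 9 mcg/mL.
Steady-state peak Cmax,ss = C₀·R = 9 × 8/7 ≈ 10.286 mcg/mL.
Steady-state trough Cmin,ss = Cmax,ss·f ≈ 10.286 × 0.125 ≈ 1.286 mcg/mL.

1.3 mcg/mL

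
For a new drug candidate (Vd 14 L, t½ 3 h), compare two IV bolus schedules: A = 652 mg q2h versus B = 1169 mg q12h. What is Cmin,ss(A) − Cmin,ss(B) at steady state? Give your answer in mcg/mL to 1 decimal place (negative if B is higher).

Regimen A: f = (1/2)^(2/3) ≈ 0.6300; Cmin,ss = (652/14)·f/(1−f) ≈ 79.297 mcg/mL.
Regimen B: f = (1/2)^(12/3) ≈ 0.0625; Cmin,ss = (1169/14)·f/(1−f) ≈ 5.567 mcg/mL.
Difference ≈ 79.297 − 5.567 ≈ 73.730 mcg/mL.

73.7 mcg/mL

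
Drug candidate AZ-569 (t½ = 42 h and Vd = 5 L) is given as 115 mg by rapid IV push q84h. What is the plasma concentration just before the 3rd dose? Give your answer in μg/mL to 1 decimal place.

7.2 μg/mL

f = (1/2)^(τ/t½) = (1/2)^(84/42) ≈ 0.2500.
C₀ = D/Vd = 115/5 ≈ 23.000 μg/mL.
Before the 3rd dose, 2 doses have been given. Superposition: Cmin = C₀·(f + f²).
≈ 23.000 × (0.2500 + 0.0625) ≈ 23.000 × 0.3125 ≈ 7.188 μg/mL.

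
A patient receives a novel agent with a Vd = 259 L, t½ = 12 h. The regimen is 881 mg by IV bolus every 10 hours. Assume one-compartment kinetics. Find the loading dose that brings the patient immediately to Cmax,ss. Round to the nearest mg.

f = (1/2)^(10/12) ≈ 0.561231; accumulation ratio R = 1/(1−f) ≈ 2.27910.
Loading dose to hit Cmax,ss on first dose: D_load = D_maint·R ≈ 881 × 2.27910 ≈ 2007.89 mg.

2008 mg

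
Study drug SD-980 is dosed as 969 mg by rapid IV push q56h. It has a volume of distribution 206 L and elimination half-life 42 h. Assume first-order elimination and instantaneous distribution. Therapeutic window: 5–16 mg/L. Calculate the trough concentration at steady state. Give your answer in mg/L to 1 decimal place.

Over one 56-h interval, 56/42 ≈ 1.3333 half-lives elapse, leaving f ≈ 0.3969 of each dose.
Accumulation ratio R = 1/(1 − f) ≈ 1/0.6031 ≈ 1.6581.
Single-dose peak C₀ = D/Vd = 969/206 ≈ 4.704 mg/L.
Steady-state peak Cmax,ss = C₀·R ≈ 4.704 × 1.6581 ≈ 7.800 mg/L.
One interval later, Cmin,ss = Cmax,ss·e^(−kτ) ≈ 7.800 × 0.3969 ≈ 3.096 mg/L.
Trough 3.1 mg/L vs MEC 5 mg/L: subtherapeutic.

3.1 mg/L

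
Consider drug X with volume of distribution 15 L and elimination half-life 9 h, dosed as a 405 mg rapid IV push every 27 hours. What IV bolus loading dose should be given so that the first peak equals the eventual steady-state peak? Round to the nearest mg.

f = (1/2)^(27/9) ≈ 0.125000; accumulation ratio R = 1/(1−f) ≈ 1.14286.
Loading dose to hit Cmax,ss on first dose: D_load = D_maint·R ≈ 405 × 1.14286 ≈ 462.86 mg.

463 mg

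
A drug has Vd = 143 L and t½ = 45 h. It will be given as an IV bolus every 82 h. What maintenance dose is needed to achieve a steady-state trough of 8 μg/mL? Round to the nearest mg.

τ/t½ = 82/45 ≈ 1.8222, so f = (1/2)^(82/45) ≈ 0.282785.
Cmin,ss = (D/Vd)·f/(1−f), so D = Cmin,ss·Vd·(1−f)/f.
D = 8 × 143 × (1−f)/f ≈ 8 × 143 × 2.53626 ≈ 2901.48 mg.

2901 mg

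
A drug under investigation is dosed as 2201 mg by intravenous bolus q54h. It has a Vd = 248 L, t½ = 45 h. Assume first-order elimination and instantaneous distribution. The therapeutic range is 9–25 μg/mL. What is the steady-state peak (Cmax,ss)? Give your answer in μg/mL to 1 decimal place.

Over one 54-h interval, 54/45 ≈ 1.2 half-lives elapse, leaving f ≈ 0.4353 of each dose.
Accumulation ratio R = 1/(1 − f) ≈ 1/0.5647 ≈ 1.7709.
Single-dose peak C₀ = D/Vd = 2201/248 ≈ 8.875 μg/mL.
Steady-state peak Cmax,ss = C₀·R ≈ 8.875 × 1.7709 ≈ 15.717 μg/mL.
Peak 15.7 μg/mL vs MTC 25 μg/mL: below toxic threshold.

15.7 μg/mL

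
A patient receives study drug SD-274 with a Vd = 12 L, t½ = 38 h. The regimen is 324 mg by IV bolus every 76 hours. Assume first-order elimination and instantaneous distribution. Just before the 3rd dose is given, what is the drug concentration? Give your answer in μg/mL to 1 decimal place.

8.4 μg/mL

f = (1/2)^(τ/t½) = (1/2)^(76/38) ≈ 0.2500.
C₀ = D/Vd = 324/12 ≈ 27.000 μg/mL.
Before the 3rd dose, 2 doses have been given. Superposition: Cmin = C₀·(f + f²).
≈ 27.000 × (0.2500 + 0.0625) ≈ 27.000 × 0.3125 ≈ 8.438 μg/mL.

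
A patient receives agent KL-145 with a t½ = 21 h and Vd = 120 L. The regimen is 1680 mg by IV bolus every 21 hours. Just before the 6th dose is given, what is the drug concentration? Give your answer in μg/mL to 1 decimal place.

13.6 μg/mL

f = (1/2)^(τ/t½) = (1/2)^(21/21) ≈ 0.5000.
C₀ = D/Vd = 1680/120 ≈ 14.000 μg/mL.
Before the 6th dose, 5 doses have been given. Superposition: Cmin = C₀·(f + f² + … + f^5).
≈ 14.000 × (0.5000 + 0.2500 + 0.1250 + 0.0625 + 0.0313) ≈ 14.000 × 0.9688 ≈ 13.563 μg/mL.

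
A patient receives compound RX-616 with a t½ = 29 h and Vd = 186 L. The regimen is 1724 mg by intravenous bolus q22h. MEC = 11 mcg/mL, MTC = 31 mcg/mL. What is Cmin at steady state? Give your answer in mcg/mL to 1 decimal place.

13.4 mcg/mL

τ/t½ = 22/29 ≈ 0.75862, so fraction remaining f = (1/2)^(22/29) ≈ 0.5911.
Single-dose peak C₀ = D/Vd = 1724/186 ≈ 9.269 mcg/mL.
Steady-state trough Cmin,ss = C₀·f/(1−f) ≈ 9.269 × 0.5911/0.4089 ≈ 13.399 mcg/mL.
Trough 13.4 mcg/mL vs MEC 11 mcg/mL: adequate.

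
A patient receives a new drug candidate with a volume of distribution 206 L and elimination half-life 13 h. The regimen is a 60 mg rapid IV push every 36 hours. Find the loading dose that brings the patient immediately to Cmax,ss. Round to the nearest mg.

70 mg

f = (1/2)^(36/13) ≈ 0.146683; accumulation ratio R = 1/(1−f) ≈ 1.17190.
Loading dose to hit Cmax,ss on first dose: D_load = D_maint·R ≈ 60 × 1.17190 ≈ 70.31 mg.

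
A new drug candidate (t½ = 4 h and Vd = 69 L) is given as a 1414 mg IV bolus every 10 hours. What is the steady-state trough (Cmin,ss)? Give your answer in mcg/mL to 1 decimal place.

Over one 10-h interval, 10/4 ≈ 2.5 half-lives elapse, leaving f ≈ 0.1768 of each dose.
Accumulation ratio R = 1/(1 − f) ≈ 1/0.8232 ≈ 1.2148.
Single-dose peak C₀ = D/Vd = 1414/69 ≈ 20.493 mcg/mL.
Cmax,ss = C₀/(1 − f) ≈ 20.493/0.8232 ≈ 24.894 mcg/mL.
Steady-state trough Cmin,ss = Cmax,ss·f ≈ 24.894 × 0.1768 ≈ 4.401 mcg/mL.

4.4 mcg/mL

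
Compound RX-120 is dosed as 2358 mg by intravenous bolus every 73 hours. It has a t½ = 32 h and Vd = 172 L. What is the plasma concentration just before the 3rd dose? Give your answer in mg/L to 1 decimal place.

f = (1/2)^(τ/t½) = (1/2)^(73/32) ≈ 0.2057.
C₀ = D/Vd = 2358/172 ≈ 13.709 mg/L.
Before the 3rd dose, 2 doses have been given. Superposition: Cmin = C₀·(f + f²).
≈ 13.709 × (0.2057 + 0.0423) ≈ 13.709 × 0.2480 ≈ 3.400 mg/L.

3.4 mg/L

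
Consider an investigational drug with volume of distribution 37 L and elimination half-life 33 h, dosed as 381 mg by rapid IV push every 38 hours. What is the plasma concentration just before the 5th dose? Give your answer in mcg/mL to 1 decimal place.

8.1 mcg/mL

f = (1/2)^(τ/t½) = (1/2)^(38/33) ≈ 0.4502.
C₀ = D/Vd = 381/37 ≈ 10.297 mcg/mL.
Before the 5th dose, 4 doses have been given. Superposition: Cmin = C₀·(f + f² + … + f^4).
≈ 10.297 × (0.4502 + 0.2027 + 0.0912 + 0.0411) ≈ 10.297 × 0.7852 ≈ 8.085 mcg/mL.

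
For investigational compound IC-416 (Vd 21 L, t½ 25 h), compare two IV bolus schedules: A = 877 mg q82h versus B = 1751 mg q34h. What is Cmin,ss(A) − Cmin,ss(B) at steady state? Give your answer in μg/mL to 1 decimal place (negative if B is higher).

-48.4 μg/mL

Regimen A: f = (1/2)^(82/25) ≈ 0.1029; Cmin,ss = (877/21)·f/(1−f) ≈ 4.790 μg/mL.
Regimen B: f = (1/2)^(34/25) ≈ 0.3896; Cmin,ss = (1751/21)·f/(1−f) ≈ 53.220 μg/mL.
Difference ≈ 4.790 − 53.220 ≈ -48.430 μg/mL.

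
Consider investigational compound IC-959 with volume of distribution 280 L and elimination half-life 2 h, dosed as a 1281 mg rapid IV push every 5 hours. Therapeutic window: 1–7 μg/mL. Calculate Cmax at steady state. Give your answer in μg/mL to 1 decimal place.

5.6 μg/mL

τ/t½ = 5/2 ≈ 2.5, so fraction remaining f = (1/2)^(5/2) ≈ 0.1768.
At steady state, accumulation factor R = 1/(1 − e^(−kτ)) ≈ 1.2148.
Each bolus raises the concentration by D/Vd = 1281/280 ≈ 4.575 μg/mL.
Steady-state peak Cmax,ss = C₀·R ≈ 4.575 × 1.2148 ≈ 5.558 μg/mL.
Peak 5.6 μg/mL vs MTC 7 μg/mL: below toxic threshold.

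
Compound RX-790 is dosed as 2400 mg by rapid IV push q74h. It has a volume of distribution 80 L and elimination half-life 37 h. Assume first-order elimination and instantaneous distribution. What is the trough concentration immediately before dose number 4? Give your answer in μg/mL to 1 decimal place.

9.8 μg/mL

f = (1/2)^(τ/t½) = (1/2)^(74/37) ≈ 0.2500.
C₀ = D/Vd = 2400/80 ≈ 30.000 μg/mL.
Before the 4th dose, 3 doses have been given. Superposition: Cmin = C₀·(f + f² + … + f^3).
≈ 30.000 × (0.2500 + 0.0625 + 0.0156) ≈ 30.000 × 0.3281 ≈ 9.843 μg/mL.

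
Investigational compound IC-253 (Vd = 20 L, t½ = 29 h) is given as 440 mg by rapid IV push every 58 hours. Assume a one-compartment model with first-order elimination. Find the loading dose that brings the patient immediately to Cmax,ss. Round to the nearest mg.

f = (1/2)^(58/29) ≈ 0.250000; accumulation ratio R = 1/(1−f) ≈ 1.33333.
Loading dose to hit Cmax,ss on first dose: D_load = D_maint·R ≈ 440 × 1.33333 ≈ 586.67 mg.

587 mg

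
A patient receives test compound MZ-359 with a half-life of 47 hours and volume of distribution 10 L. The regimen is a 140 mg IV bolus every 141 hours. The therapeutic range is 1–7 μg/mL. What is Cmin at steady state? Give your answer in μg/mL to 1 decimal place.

2.0 μg/mL

τ = 141 h = 3 half-lives, so f = (1/2)^3 = 0.125.
Accumulation ratio R = 1/(1 − f) = 1/0.875 = 8/7.
Single-dose peak C₀ = D/Vd = 140/10 = 14 μg/mL.
Steady-state peak Cmax,ss = C₀·R = 14 × 8/7 ≈ 16.000 μg/mL.
Steady-state trough Cmin,ss = Cmax,ss·f ≈ 16.000 × 0.125 ≈ 2.000 μg/mL.
Trough 2.0 μg/mL vs MEC 1 μg/mL: adequate.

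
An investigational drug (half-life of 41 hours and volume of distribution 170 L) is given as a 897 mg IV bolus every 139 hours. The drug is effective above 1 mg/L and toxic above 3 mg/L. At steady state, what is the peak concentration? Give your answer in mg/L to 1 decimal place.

5.8 mg/L

Over one 139-h interval, 139/41 ≈ 3.3902 half-lives elapse, leaving f ≈ 0.0954 of each dose.
At steady state, accumulation factor R = 1/(1 − e^(−kτ)) ≈ 1.1055.
Each bolus raises the concentration by D/Vd = 897/170 ≈ 5.276 mg/L.
Steady-state peak Cmax,ss = C₀·R ≈ 5.276 × 1.1055 ≈ 5.833 mg/L.
Peak 5.8 mg/L vs MTC 3 mg/L: exceeds toxic threshold.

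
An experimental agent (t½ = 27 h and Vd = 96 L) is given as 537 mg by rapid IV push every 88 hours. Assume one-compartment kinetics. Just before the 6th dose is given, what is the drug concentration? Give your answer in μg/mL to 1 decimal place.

0.7 μg/mL

f = (1/2)^(τ/t½) = (1/2)^(88/27) ≈ 0.1044.
C₀ = D/Vd = 537/96 ≈ 5.594 μg/mL.
Before the 6th dose, 5 doses have been given. Superposition: Cmin = C₀·(f + f² + … + f^5).
≈ 5.594 × (0.1044 + 0.0109 + 0.0011 + 0.0001 + 0.0000) ≈ 5.594 × 0.1165 ≈ 0.652 μg/mL.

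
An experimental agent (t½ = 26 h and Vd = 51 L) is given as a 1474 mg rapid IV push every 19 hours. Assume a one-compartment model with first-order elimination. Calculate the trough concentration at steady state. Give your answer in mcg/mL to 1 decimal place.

Over one 19-h interval, 19/26 ≈ 0.73077 half-lives elapse, leaving f ≈ 0.6026 of each dose.
Accumulation ratio R = 1/(1 − f) ≈ 1/0.3974 ≈ 2.5164.
Single-dose peak C₀ = D/Vd = 1474/51 ≈ 28.902 mcg/mL.
Steady-state peak Cmax,ss = C₀·R ≈ 28.902 × 2.5164 ≈ 72.729 mcg/mL.
One interval later, Cmin,ss = Cmax,ss·e^(−kτ) ≈ 72.729 × 0.6026 ≈ 43.826 mcg/mL.

43.8 mcg/mL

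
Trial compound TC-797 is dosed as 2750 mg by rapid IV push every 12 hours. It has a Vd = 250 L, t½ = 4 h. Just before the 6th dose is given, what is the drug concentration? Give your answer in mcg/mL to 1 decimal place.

f = (1/2)^(τ/t½) = (1/2)^(12/4) ≈ 0.1250.
C₀ = D/Vd = 2750/250 ≈ 11.000 mcg/mL.
Before the 6th dose, 5 doses have been given. Superposition: Cmin = C₀·(f + f² + … + f^5).
≈ 11.000 × (0.1250 + 0.0156 + 0.0020 + 0.0002 + 0.0000) ≈ 11.000 × 0.1428 ≈ 1.571 mcg/mL.

1.6 mcg/mL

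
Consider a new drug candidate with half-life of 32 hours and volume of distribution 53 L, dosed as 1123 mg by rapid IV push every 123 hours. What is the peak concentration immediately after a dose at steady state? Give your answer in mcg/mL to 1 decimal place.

22.8 mcg/mL

k = ln2/t½ = ln2/32 ≈ 0.021661 h⁻¹; fraction remaining f = e^(−kτ) = e^(−0.021661×123) ≈ 0.0696.
At steady state, accumulation factor R = 1/(1 − e^(−kτ)) ≈ 1.0748.
Each bolus raises the concentration by D/Vd = 1123/53 ≈ 21.189 mcg/mL.
Steady-state peak Cmax,ss = C₀·R ≈ 21.189 × 1.0748 ≈ 22.774 mcg/mL.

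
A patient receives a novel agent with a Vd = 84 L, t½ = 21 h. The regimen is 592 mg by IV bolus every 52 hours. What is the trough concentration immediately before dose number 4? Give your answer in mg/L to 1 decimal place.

f = (1/2)^(τ/t½) = (1/2)^(52/21) ≈ 0.1797.
C₀ = D/Vd = 592/84 ≈ 7.048 mg/L.
Before the 4th dose, 3 doses have been given. Superposition: Cmin = C₀·(f + f² + … + f^3).
≈ 7.048 × (0.1797 + 0.0323 + 0.0058) ≈ 7.048 × 0.2178 ≈ 1.535 mg/L.

1.5 mg/L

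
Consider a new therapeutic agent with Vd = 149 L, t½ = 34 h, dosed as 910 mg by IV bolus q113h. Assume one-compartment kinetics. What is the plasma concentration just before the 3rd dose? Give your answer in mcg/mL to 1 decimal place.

f = (1/2)^(τ/t½) = (1/2)^(113/34) ≈ 0.0999.
C₀ = D/Vd = 910/149 ≈ 6.107 mcg/mL.
Before the 3rd dose, 2 doses have been given. Superposition: Cmin = C₀·(f + f²).
≈ 6.107 × (0.0999 + 0.0100) ≈ 6.107 × 0.1099 ≈ 0.671 mcg/mL.

0.7 mcg/mL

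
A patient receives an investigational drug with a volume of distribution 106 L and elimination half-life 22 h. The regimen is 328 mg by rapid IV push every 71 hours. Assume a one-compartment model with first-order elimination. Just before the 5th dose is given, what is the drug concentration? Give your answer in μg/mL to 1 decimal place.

0.4 μg/mL

f = (1/2)^(τ/t½) = (1/2)^(71/22) ≈ 0.1068.
C₀ = D/Vd = 328/106 ≈ 3.094 μg/mL.
Before the 5th dose, 4 doses have been given. Superposition: Cmin = C₀·(f + f² + … + f^4).
≈ 3.094 × (0.1068 + 0.0114 + 0.0012 + 0.0001) ≈ 3.094 × 0.1195 ≈ 0.370 μg/mL.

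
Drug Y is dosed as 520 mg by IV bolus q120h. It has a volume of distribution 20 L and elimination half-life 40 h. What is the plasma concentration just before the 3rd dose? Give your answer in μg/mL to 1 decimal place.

3.7 μg/mL

f = (1/2)^(τ/t½) = (1/2)^(120/40) ≈ 0.1250.
C₀ = D/Vd = 520/20 ≈ 26.000 μg/mL.
Before the 3rd dose, 2 doses have been given. Superposition: Cmin = C₀·(f + f²).
≈ 26.000 × (0.1250 + 0.0156) ≈ 26.000 × 0.1406 ≈ 3.656 μg/mL.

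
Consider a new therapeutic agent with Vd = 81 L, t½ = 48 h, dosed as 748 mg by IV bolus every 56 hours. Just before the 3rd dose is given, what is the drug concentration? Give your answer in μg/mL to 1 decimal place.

5.9 μg/mL

f = (1/2)^(τ/t½) = (1/2)^(56/48) ≈ 0.4454.
C₀ = D/Vd = 748/81 ≈ 9.235 μg/mL.
Before the 3rd dose, 2 doses have been given. Superposition: Cmin = C₀·(f + f²).
≈ 9.235 × (0.4454 + 0.1984) ≈ 9.235 × 0.6438 ≈ 5.945 μg/mL.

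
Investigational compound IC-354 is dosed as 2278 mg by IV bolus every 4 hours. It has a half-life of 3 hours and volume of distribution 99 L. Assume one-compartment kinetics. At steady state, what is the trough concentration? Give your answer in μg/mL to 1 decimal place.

15.1 μg/mL

k = ln2/t½ = ln2/3 ≈ 0.231049 h⁻¹; fraction remaining f = e^(−kτ) = e^(−0.231049×4) ≈ 0.3969.
At steady state, accumulation factor R = 1/(1 − e^(−kτ)) ≈ 1.6581.
Single-dose peak C₀ = D/Vd = 2278/99 ≈ 23.010 μg/mL.
Steady-state peak Cmax,ss = C₀·R ≈ 23.010 × 1.6581 ≈ 38.153 μg/mL.
Steady-state trough Cmin,ss = Cmax,ss·f ≈ 38.153 × 0.3969 ≈ 15.143 μg/mL.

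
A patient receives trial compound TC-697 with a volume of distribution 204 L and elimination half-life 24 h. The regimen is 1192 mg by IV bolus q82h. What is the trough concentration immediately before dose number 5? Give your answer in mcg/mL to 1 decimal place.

f = (1/2)^(τ/t½) = (1/2)^(82/24) ≈ 0.0936.
C₀ = D/Vd = 1192/204 ≈ 5.843 mcg/mL.
Before the 5th dose, 4 doses have been given. Superposition: Cmin = C₀·(f + f² + … + f^4).
≈ 5.843 × (0.0936 + 0.0088 + 0.0008 + 0.0001) ≈ 5.843 × 0.1033 ≈ 0.604 mcg/mL.

0.6 mcg/mL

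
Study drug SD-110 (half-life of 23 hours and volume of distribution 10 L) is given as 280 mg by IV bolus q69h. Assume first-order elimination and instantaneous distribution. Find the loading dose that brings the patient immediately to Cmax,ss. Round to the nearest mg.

f = (1/2)^(69/23) ≈ 0.125000; accumulation ratio R = 1/(1−f) ≈ 1.14286.
Loading dose to hit Cmax,ss on first dose: D_load = D_maint·R ≈ 280 × 1.14286 ≈ 320.00 mg.

320 mg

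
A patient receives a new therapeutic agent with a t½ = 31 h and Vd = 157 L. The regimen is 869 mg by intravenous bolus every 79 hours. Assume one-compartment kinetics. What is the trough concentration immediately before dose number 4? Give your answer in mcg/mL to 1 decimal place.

1.1 mcg/mL

f = (1/2)^(τ/t½) = (1/2)^(79/31) ≈ 0.1709.
C₀ = D/Vd = 869/157 ≈ 5.535 mcg/mL.
Before the 4th dose, 3 doses have been given. Superposition: Cmin = C₀·(f + f² + … + f^3).
≈ 5.535 × (0.1709 + 0.0292 + 0.0050) ≈ 5.535 × 0.2051 ≈ 1.135 mcg/mL.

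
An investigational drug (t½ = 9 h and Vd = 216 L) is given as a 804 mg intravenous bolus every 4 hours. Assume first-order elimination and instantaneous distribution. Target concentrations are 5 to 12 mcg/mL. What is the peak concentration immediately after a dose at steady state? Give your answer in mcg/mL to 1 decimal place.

τ/t½ = 4/9 ≈ 0.44444, so fraction remaining f = (1/2)^(4/9) ≈ 0.7349.
Accumulation ratio R = 1/(1 − f) ≈ 1/0.2651 ≈ 3.7722.
Single-dose peak C₀ = D/Vd = 804/216 ≈ 3.722 mcg/mL.
Steady-state peak Cmax,ss = C₀·R ≈ 3.722 × 3.7722 ≈ 14.040 mcg/mL.
Peak 14.0 mcg/mL vs MTC 12 mcg/mL: exceeds toxic threshold.

14.0 mcg/mL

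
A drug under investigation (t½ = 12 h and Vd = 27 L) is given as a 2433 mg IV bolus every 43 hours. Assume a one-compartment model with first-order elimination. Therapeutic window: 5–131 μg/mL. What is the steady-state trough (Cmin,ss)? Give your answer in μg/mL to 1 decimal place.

8.2 μg/mL

τ/t½ = 43/12 ≈ 3.5833, so fraction remaining f = (1/2)^(43/12) ≈ 0.0834.
At steady state, accumulation factor R = 1/(1 − e^(−kτ)) ≈ 1.0910.
Single-dose peak C₀ = D/Vd = 2433/27 ≈ 90.111 μg/mL.
Steady-state peak Cmax,ss = C₀·R ≈ 90.111 × 1.0910 ≈ 98.311 μg/mL.
Steady-state trough Cmin,ss = Cmax,ss·f ≈ 98.311 × 0.0834 ≈ 8.199 μg/mL.
Trough 8.2 μg/mL vs MEC 5 μg/mL: adequate.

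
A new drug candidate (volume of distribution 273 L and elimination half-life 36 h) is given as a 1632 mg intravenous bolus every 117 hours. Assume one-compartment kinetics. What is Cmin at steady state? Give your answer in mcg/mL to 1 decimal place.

τ/t½ = 117/36 ≈ 3.25, so fraction remaining f = (1/2)^(117/36) ≈ 0.1051.
Each bolus raises the concentration by D/Vd = 1632/273 ≈ 5.978 mcg/mL.
Steady-state trough Cmin,ss = C₀·f/(1−f) ≈ 5.978 × 0.1051/0.8949 ≈ 0.702 mcg/mL.

0.7 mcg/mL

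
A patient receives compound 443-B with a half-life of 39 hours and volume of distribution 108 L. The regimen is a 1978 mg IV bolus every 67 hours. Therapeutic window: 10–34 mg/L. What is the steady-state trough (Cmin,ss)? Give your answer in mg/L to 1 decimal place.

τ/t½ = 67/39 ≈ 1.7179, so fraction remaining f = (1/2)^(67/39) ≈ 0.3040.
Single-dose peak C₀ = D/Vd = 1978/108 ≈ 18.315 mg/L.
Steady-state trough Cmin,ss = C₀·f/(1−f) ≈ 18.315 × 0.3040/0.6960 ≈ 8.000 mg/L.
Trough 8.0 mg/L vs MEC 10 mg/L: subtherapeutic.

8.0 mg/L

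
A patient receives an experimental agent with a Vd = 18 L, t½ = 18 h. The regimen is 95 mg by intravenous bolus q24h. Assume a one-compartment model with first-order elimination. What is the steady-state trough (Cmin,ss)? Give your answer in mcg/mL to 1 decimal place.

τ/t½ = 24/18 ≈ 1.3333, so fraction remaining f = (1/2)^(24/18) ≈ 0.3969.
At steady state, accumulation factor R = 1/(1 − e^(−kτ)) ≈ 1.6581.
Each bolus raises the concentration by D/Vd = 95/18 ≈ 5.278 mcg/mL.
Steady-state peak Cmax,ss = C₀·R ≈ 5.278 × 1.6581 ≈ 8.751 mcg/mL.
One interval later, Cmin,ss = Cmax,ss·e^(−kτ) ≈ 8.751 × 0.3969 ≈ 3.473 mcg/mL.

3.5 mcg/mL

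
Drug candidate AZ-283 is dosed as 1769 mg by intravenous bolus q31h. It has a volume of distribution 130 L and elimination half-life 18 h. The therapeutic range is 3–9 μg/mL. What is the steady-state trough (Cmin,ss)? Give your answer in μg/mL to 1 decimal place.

5.9 μg/mL

k = ln2/t½ = ln2/18 ≈ 0.038508 h⁻¹; fraction remaining f = e^(−kτ) = e^(−0.038508×31) ≈ 0.3031.
Each bolus raises the concentration by D/Vd = 1769/130 ≈ 13.608 μg/mL.
Steady-state trough Cmin,ss = C₀·f/(1−f) ≈ 13.608 × 0.3031/0.6969 ≈ 5.918 μg/mL.
Trough 5.9 μg/mL vs MEC 3 μg/mL: adequate.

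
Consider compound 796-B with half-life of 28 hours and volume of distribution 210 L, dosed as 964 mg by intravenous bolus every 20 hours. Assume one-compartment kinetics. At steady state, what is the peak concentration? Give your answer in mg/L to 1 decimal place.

11.8 mg/L

k = ln2/t½ = ln2/28 ≈ 0.024755 h⁻¹; fraction remaining f = e^(−kτ) = e^(−0.024755×20) ≈ 0.6095.
Accumulation ratio R = 1/(1 − f) ≈ 1/0.3905 ≈ 2.5608.
Each bolus raises the concentration by D/Vd = 964/210 ≈ 4.590 mg/L.
Steady-state peak Cmax,ss = C₀·R ≈ 4.590 × 2.5608 ≈ 11.754 mg/L.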